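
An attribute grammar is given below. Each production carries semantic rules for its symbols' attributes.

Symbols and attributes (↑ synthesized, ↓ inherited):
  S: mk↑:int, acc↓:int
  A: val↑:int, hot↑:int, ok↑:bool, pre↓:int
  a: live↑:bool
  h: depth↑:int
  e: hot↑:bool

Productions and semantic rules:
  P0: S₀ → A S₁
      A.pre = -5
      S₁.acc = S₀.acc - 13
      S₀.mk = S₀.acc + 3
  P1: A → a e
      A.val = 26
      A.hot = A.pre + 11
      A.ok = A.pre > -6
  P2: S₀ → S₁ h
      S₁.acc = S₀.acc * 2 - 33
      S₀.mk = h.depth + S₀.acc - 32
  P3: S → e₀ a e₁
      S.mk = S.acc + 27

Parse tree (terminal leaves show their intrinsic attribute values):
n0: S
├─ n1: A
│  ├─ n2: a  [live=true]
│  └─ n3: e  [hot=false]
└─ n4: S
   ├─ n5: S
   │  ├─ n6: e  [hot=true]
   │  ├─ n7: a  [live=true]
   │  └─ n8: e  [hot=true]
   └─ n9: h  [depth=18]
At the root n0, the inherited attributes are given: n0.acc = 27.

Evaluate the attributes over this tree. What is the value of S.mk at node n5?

22

1. n0.acc = 27  [given at root]
2. n1.pre = -5  [-5]
3. n2.live = true  [terminal]
4. n3.hot = false  [terminal]
5. n1.val = 26  [26]
6. n1.hot = 6  [A.pre + 11]
7. n1.ok = true  [A.pre > -6]
8. n4.acc = 14  [S₀.acc - 13]
9. n5.acc = -5  [S₀.acc * 2 - 33]
10. n6.hot = true  [terminal]
11. n7.live = true  [terminal]
12. n8.hot = true  [terminal]
13. n5.mk = 22  [S.acc + 27]
14. n9.depth = 18  [terminal]
15. n4.mk = 0  [h.depth + S₀.acc - 32]
16. n0.mk = 30  [S₀.acc + 3]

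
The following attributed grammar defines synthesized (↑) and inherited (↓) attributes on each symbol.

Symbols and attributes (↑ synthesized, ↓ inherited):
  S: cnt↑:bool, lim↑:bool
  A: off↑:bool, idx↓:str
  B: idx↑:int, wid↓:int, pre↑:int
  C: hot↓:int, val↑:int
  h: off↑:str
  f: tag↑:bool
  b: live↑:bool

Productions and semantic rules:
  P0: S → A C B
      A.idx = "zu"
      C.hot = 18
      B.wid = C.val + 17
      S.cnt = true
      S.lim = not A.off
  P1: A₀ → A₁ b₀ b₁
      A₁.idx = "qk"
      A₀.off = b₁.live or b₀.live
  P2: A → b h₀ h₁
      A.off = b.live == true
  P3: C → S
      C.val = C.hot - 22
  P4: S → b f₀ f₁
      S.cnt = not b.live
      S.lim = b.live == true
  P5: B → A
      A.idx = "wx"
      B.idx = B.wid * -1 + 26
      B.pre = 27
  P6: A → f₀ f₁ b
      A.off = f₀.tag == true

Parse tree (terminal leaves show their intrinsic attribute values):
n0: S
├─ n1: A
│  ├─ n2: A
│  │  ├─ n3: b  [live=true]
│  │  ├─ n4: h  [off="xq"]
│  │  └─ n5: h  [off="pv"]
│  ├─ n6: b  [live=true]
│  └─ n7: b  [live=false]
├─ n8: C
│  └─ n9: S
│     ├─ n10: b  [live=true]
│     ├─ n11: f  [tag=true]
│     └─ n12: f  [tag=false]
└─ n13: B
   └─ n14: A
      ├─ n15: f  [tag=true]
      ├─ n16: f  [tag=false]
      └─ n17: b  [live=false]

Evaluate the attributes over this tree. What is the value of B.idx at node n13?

1. n1.idx = "zu"  ["zu"]
2. n2.idx = "qk"  ["qk"]
3. n3.live = true  [terminal]
4. n4.off = "xq"  [terminal]
5. n5.off = "pv"  [terminal]
6. n2.off = true  [b.live == true]
7. n6.live = true  [terminal]
8. n7.live = false  [terminal]
9. n1.off = true  [b₁.live or b₀.live]
10. n8.hot = 18  [18]
11. n10.live = true  [terminal]
12. n11.tag = true  [terminal]
13. n12.tag = false  [terminal]
14. n9.cnt = false  [not b.live]
15. n9.lim = true  [b.live == true]
16. n8.val = -4  [C.hot - 22]
17. n13.wid = 13  [C.val + 17]
18. n14.idx = "wx"  ["wx"]
19. n15.tag = true  [terminal]
20. n16.tag = false  [terminal]
21. n17.live = false  [terminal]
22. n14.off = true  [f₀.tag == true]
23. n13.idx = 13  [B.wid * -1 + 26]
24. n13.pre = 27  [27]
25. n0.cnt = true  [true]
26. n0.lim = false  [not A.off]

13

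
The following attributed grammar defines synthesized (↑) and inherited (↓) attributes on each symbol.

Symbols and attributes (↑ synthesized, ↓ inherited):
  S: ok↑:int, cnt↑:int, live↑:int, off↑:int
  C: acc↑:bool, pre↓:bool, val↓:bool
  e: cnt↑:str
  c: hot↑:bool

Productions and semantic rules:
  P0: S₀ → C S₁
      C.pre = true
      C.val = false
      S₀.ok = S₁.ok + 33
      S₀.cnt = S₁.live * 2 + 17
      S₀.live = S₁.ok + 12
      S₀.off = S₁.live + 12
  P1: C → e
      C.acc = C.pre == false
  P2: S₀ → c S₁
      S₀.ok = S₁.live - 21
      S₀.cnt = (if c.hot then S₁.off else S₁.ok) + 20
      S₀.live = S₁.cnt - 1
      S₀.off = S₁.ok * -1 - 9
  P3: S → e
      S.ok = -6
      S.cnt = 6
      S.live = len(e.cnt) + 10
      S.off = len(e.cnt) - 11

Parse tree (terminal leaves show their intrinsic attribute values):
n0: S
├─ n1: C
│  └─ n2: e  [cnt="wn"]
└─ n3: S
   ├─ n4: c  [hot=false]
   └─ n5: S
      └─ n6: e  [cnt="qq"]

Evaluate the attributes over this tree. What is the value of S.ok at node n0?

1. n1.pre = true  [true]
2. n1.val = false  [false]
3. n2.cnt = "wn"  [terminal]
4. n1.acc = false  [C.pre == false]
5. n4.hot = false  [terminal]
6. n6.cnt = "qq"  [terminal]
7. n5.ok = -6  [-6]
8. n5.cnt = 6  [6]
9. n5.live = 12  [len(e.cnt) + 10]
10. n5.off = -9  [len(e.cnt) - 11]
11. n3.ok = -9  [S₁.live - 21]
12. n3.cnt = 14  [(if c.hot then S₁.off else S₁.ok) + 20]
13. n3.live = 5  [S₁.cnt - 1]
14. n3.off = -3  [S₁.ok * -1 - 9]
15. n0.ok = 24  [S₁.ok + 33]
16. n0.cnt = 27  [S₁.live * 2 + 17]
17. n0.live = 3  [S₁.ok + 12]
18. n0.off = 17  [S₁.live + 12]

24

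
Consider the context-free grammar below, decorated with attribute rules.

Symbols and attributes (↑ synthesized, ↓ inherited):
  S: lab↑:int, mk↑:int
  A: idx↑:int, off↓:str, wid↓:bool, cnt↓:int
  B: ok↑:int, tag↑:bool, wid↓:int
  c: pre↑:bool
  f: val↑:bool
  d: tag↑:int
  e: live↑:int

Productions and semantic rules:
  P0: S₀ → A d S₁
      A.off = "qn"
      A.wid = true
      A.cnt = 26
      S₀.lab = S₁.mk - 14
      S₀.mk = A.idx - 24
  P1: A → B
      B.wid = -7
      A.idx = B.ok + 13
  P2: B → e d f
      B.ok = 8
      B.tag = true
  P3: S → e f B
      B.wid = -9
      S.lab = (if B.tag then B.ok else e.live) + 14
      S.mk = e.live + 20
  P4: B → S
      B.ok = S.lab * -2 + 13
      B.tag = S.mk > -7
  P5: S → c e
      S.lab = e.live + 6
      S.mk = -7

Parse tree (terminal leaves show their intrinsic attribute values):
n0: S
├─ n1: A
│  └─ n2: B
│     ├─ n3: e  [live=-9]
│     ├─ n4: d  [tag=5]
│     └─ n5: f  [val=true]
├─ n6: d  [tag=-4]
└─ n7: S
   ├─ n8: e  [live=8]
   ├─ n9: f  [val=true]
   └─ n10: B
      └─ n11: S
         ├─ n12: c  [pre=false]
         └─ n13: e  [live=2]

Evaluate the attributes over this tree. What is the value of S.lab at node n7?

22

1. n1.off = "qn"  ["qn"]
2. n1.wid = true  [true]
3. n1.cnt = 26  [26]
4. n2.wid = -7  [-7]
5. n3.live = -9  [terminal]
6. n4.tag = 5  [terminal]
7. n5.val = true  [terminal]
8. n2.ok = 8  [8]
9. n2.tag = true  [true]
10. n1.idx = 21  [B.ok + 13]
11. n6.tag = -4  [terminal]
12. n8.live = 8  [terminal]
13. n9.val = true  [terminal]
14. n10.wid = -9  [-9]
15. n12.pre = false  [terminal]
16. n13.live = 2  [terminal]
17. n11.lab = 8  [e.live + 6]
18. n11.mk = -7  [-7]
19. n10.ok = -3  [S.lab * -2 + 13]
20. n10.tag = false  [S.mk > -7]
21. n7.lab = 22  [(if B.tag then B.ok else e.live) + 14]
22. n7.mk = 28  [e.live + 20]
23. n0.lab = 14  [S₁.mk - 14]
24. n0.mk = -3  [A.idx - 24]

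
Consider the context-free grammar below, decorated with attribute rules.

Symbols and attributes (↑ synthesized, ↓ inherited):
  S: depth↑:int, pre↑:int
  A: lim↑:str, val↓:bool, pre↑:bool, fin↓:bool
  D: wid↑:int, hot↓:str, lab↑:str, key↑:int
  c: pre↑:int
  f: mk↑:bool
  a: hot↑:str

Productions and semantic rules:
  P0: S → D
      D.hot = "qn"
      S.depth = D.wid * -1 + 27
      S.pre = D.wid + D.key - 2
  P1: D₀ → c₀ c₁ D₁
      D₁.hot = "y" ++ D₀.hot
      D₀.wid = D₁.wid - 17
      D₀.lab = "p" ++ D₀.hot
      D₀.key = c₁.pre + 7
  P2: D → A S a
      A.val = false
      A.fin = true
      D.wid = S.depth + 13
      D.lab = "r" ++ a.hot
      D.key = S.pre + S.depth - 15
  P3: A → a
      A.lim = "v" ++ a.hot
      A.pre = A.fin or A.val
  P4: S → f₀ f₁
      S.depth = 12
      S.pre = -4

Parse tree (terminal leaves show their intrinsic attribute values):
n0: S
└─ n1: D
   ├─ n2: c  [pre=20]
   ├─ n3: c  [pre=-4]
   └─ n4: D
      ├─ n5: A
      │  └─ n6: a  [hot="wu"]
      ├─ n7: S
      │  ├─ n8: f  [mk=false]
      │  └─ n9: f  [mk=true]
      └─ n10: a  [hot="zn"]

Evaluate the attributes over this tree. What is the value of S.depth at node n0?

1. n1.hot = "qn"  ["qn"]
2. n2.pre = 20  [terminal]
3. n3.pre = -4  [terminal]
4. n4.hot = "yqn"  ["y" ++ D₀.hot]
5. n5.val = false  [false]
6. n5.fin = true  [true]
7. n6.hot = "wu"  [terminal]
8. n5.lim = "vwu"  ["v" ++ a.hot]
9. n5.pre = true  [A.fin or A.val]
10. n8.mk = false  [terminal]
11. n9.mk = true  [terminal]
12. n7.depth = 12  [12]
13. n7.pre = -4  [-4]
14. n10.hot = "zn"  [terminal]
15. n4.wid = 25  [S.depth + 13]
16. n4.lab = "rzn"  ["r" ++ a.hot]
17. n4.key = -7  [S.pre + S.depth - 15]
18. n1.wid = 8  [D₁.wid - 17]
19. n1.lab = "pqn"  ["p" ++ D₀.hot]
20. n1.key = 3  [c₁.pre + 7]
21. n0.depth = 19  [D.wid * -1 + 27]
22. n0.pre = 9  [D.wid + D.key - 2]

19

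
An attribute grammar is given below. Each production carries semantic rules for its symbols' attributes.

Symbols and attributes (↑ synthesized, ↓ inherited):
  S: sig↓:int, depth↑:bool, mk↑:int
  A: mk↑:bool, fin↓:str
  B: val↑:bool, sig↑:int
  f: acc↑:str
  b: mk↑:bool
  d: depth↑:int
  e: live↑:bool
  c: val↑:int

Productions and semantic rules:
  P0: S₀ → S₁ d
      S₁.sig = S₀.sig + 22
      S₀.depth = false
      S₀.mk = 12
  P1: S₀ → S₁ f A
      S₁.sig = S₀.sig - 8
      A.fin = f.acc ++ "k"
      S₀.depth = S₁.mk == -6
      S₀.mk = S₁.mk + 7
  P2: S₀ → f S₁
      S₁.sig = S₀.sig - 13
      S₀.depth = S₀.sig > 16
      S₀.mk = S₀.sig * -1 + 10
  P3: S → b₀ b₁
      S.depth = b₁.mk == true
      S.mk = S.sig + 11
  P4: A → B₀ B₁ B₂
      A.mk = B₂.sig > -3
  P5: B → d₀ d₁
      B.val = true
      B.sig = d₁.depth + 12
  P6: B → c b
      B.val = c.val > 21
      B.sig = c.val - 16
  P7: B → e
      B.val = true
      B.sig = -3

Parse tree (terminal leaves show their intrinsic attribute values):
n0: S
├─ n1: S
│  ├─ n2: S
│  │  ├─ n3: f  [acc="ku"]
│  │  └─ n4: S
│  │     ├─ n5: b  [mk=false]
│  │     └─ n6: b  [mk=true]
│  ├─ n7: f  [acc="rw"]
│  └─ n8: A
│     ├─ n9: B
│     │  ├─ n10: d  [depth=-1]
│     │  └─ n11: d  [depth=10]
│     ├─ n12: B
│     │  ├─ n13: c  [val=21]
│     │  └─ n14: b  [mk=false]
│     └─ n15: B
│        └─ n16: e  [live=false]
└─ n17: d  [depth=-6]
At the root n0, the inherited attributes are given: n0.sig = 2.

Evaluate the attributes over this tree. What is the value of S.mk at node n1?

1

1. n0.sig = 2  [given at root]
2. n1.sig = 24  [S₀.sig + 22]
3. n2.sig = 16  [S₀.sig - 8]
4. n3.acc = "ku"  [terminal]
5. n4.sig = 3  [S₀.sig - 13]
6. n5.mk = false  [terminal]
7. n6.mk = true  [terminal]
8. n4.depth = true  [b₁.mk == true]
9. n4.mk = 14  [S.sig + 11]
10. n2.depth = false  [S₀.sig > 16]
11. n2.mk = -6  [S₀.sig * -1 + 10]
12. n7.acc = "rw"  [terminal]
13. n8.fin = "rwk"  [f.acc ++ "k"]
14. n10.depth = -1  [terminal]
15. n11.depth = 10  [terminal]
16. n9.val = true  [true]
17. n9.sig = 22  [d₁.depth + 12]
18. n13.val = 21  [terminal]
19. n14.mk = false  [terminal]
20. n12.val = false  [c.val > 21]
21. n12.sig = 5  [c.val - 16]
22. n16.live = false  [terminal]
23. n15.val = true  [true]
24. n15.sig = -3  [-3]
25. n8.mk = false  [B₂.sig > -3]
26. n1.depth = true  [S₁.mk == -6]
27. n1.mk = 1  [S₁.mk + 7]
28. n17.depth = -6  [terminal]
29. n0.depth = false  [false]
30. n0.mk = 12  [12]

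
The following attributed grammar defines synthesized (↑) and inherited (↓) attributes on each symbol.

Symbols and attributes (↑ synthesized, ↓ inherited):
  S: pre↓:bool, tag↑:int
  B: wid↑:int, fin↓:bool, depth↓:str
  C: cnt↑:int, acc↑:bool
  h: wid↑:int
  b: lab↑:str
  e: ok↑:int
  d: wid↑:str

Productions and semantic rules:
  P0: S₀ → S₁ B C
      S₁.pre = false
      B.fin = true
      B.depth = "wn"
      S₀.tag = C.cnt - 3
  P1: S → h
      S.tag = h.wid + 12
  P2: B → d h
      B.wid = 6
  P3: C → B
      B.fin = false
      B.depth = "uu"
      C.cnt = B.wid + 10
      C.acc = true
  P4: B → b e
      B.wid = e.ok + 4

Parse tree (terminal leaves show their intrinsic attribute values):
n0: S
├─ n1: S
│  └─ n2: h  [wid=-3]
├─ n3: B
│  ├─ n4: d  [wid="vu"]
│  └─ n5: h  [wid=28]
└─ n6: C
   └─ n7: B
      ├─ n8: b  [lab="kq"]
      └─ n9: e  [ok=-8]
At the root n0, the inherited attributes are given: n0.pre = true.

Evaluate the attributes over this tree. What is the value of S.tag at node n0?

1. n0.pre = true  [given at root]
2. n1.pre = false  [false]
3. n2.wid = -3  [terminal]
4. n1.tag = 9  [h.wid + 12]
5. n3.fin = true  [true]
6. n3.depth = "wn"  ["wn"]
7. n4.wid = "vu"  [terminal]
8. n5.wid = 28  [terminal]
9. n3.wid = 6  [6]
10. n7.fin = false  [false]
11. n7.depth = "uu"  ["uu"]
12. n8.lab = "kq"  [terminal]
13. n9.ok = -8  [terminal]
14. n7.wid = -4  [e.ok + 4]
15. n6.cnt = 6  [B.wid + 10]
16. n6.acc = true  [true]
17. n0.tag = 3  [C.cnt - 3]

3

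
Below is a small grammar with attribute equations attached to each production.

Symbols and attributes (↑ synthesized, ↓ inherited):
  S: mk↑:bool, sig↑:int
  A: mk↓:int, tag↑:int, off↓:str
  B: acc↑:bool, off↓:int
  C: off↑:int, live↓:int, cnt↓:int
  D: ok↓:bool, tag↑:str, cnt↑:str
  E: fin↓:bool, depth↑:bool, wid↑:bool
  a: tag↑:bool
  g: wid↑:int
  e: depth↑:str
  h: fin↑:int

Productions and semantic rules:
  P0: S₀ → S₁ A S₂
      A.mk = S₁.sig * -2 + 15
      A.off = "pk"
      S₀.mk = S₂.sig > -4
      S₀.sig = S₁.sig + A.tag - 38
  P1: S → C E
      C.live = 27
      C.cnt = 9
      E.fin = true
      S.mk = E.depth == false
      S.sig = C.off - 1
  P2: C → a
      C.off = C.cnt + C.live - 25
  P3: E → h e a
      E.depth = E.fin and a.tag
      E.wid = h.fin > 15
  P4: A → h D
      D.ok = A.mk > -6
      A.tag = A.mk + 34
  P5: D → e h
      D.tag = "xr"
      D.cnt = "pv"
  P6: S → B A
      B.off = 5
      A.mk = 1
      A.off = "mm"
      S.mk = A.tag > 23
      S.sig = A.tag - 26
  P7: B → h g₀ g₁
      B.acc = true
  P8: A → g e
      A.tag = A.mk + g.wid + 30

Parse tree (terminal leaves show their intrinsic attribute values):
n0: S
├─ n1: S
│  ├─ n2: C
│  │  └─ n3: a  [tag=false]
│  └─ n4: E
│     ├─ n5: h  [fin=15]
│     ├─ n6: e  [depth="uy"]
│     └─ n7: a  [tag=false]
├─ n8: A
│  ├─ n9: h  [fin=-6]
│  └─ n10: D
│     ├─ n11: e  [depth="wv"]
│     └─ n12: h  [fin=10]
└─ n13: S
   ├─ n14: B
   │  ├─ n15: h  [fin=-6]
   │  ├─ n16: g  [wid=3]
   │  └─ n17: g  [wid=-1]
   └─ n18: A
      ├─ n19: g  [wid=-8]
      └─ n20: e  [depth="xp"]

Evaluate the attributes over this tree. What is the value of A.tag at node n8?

29

1. n2.live = 27  [27]
2. n2.cnt = 9  [9]
3. n3.tag = false  [terminal]
4. n2.off = 11  [C.cnt + C.live - 25]
5. n4.fin = true  [true]
6. n5.fin = 15  [terminal]
7. n6.depth = "uy"  [terminal]
8. n7.tag = false  [terminal]
9. n4.depth = false  [E.fin and a.tag]
10. n4.wid = false  [h.fin > 15]
11. n1.mk = true  [E.depth == false]
12. n1.sig = 10  [C.off - 1]
13. n8.mk = -5  [S₁.sig * -2 + 15]
14. n8.off = "pk"  ["pk"]
15. n9.fin = -6  [terminal]
16. n10.ok = true  [A.mk > -6]
17. n11.depth = "wv"  [terminal]
18. n12.fin = 10  [terminal]
19. n10.tag = "xr"  ["xr"]
20. n10.cnt = "pv"  ["pv"]
21. n8.tag = 29  [A.mk + 34]
22. n14.off = 5  [5]
23. n15.fin = -6  [terminal]
24. n16.wid = 3  [terminal]
25. n17.wid = -1  [terminal]
26. n14.acc = true  [true]
27. n18.mk = 1  [1]
28. n18.off = "mm"  ["mm"]
29. n19.wid = -8  [terminal]
30. n20.depth = "xp"  [terminal]
31. n18.tag = 23  [A.mk + g.wid + 30]
32. n13.mk = false  [A.tag > 23]
33. n13.sig = -3  [A.tag - 26]
34. n0.mk = true  [S₂.sig > -4]
35. n0.sig = 1  [S₁.sig + A.tag - 38]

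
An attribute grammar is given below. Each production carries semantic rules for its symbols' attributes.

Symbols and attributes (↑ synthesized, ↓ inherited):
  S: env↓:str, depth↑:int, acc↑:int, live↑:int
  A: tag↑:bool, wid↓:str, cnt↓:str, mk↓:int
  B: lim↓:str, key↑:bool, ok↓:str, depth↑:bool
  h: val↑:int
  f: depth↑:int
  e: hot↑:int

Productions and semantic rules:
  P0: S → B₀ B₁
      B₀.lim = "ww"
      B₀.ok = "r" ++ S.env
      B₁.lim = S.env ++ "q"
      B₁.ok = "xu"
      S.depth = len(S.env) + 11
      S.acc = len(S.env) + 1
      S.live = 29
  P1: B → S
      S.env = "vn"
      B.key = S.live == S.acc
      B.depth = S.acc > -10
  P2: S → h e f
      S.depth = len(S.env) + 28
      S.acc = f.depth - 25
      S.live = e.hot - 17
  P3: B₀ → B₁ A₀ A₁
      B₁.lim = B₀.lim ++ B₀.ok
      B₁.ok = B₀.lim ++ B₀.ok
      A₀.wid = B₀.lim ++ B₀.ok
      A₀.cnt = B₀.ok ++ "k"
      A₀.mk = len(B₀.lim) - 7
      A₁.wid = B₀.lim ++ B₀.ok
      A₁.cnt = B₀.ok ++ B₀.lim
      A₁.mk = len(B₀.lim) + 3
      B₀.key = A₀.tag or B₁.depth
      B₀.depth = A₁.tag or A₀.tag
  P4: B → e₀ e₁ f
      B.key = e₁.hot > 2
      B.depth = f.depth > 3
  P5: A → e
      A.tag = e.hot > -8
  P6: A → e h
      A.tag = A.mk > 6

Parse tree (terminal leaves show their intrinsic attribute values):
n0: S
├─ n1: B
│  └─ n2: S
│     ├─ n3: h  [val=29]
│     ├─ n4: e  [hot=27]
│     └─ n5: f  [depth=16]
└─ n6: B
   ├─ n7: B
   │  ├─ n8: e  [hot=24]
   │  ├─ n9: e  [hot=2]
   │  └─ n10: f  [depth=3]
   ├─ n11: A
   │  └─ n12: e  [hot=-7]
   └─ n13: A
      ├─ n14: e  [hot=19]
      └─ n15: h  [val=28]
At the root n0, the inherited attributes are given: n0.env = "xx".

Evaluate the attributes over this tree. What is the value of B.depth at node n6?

1. n0.env = "xx"  [given at root]
2. n1.lim = "ww"  ["ww"]
3. n1.ok = "rxx"  ["r" ++ S.env]
4. n2.env = "vn"  ["vn"]
5. n3.val = 29  [terminal]
6. n4.hot = 27  [terminal]
7. n5.depth = 16  [terminal]
8. n2.depth = 30  [len(S.env) + 28]
9. n2.acc = -9  [f.depth - 25]
10. n2.live = 10  [e.hot - 17]
11. n1.key = false  [S.live == S.acc]
12. n1.depth = true  [S.acc > -10]
13. n6.lim = "xxq"  [S.env ++ "q"]
14. n6.ok = "xu"  ["xu"]
15. n7.lim = "xxqxu"  [B₀.lim ++ B₀.ok]
16. n7.ok = "xxqxu"  [B₀.lim ++ B₀.ok]
17. n8.hot = 24  [terminal]
18. n9.hot = 2  [terminal]
19. n10.depth = 3  [terminal]
20. n7.key = false  [e₁.hot > 2]
21. n7.depth = false  [f.depth > 3]
22. n11.wid = "xxqxu"  [B₀.lim ++ B₀.ok]
23. n11.cnt = "xuk"  [B₀.ok ++ "k"]
24. n11.mk = -4  [len(B₀.lim) - 7]
25. n12.hot = -7  [terminal]
26. n11.tag = true  [e.hot > -8]
27. n13.wid = "xxqxu"  [B₀.lim ++ B₀.ok]
28. n13.cnt = "xuxxq"  [B₀.ok ++ B₀.lim]
29. n13.mk = 6  [len(B₀.lim) + 3]
30. n14.hot = 19  [terminal]
31. n15.val = 28  [terminal]
32. n13.tag = false  [A.mk > 6]
33. n6.key = true  [A₀.tag or B₁.depth]
34. n6.depth = true  [A₁.tag or A₀.tag]
35. n0.depth = 13  [len(S.env) + 11]
36. n0.acc = 3  [len(S.env) + 1]
37. n0.live = 29  [29]

true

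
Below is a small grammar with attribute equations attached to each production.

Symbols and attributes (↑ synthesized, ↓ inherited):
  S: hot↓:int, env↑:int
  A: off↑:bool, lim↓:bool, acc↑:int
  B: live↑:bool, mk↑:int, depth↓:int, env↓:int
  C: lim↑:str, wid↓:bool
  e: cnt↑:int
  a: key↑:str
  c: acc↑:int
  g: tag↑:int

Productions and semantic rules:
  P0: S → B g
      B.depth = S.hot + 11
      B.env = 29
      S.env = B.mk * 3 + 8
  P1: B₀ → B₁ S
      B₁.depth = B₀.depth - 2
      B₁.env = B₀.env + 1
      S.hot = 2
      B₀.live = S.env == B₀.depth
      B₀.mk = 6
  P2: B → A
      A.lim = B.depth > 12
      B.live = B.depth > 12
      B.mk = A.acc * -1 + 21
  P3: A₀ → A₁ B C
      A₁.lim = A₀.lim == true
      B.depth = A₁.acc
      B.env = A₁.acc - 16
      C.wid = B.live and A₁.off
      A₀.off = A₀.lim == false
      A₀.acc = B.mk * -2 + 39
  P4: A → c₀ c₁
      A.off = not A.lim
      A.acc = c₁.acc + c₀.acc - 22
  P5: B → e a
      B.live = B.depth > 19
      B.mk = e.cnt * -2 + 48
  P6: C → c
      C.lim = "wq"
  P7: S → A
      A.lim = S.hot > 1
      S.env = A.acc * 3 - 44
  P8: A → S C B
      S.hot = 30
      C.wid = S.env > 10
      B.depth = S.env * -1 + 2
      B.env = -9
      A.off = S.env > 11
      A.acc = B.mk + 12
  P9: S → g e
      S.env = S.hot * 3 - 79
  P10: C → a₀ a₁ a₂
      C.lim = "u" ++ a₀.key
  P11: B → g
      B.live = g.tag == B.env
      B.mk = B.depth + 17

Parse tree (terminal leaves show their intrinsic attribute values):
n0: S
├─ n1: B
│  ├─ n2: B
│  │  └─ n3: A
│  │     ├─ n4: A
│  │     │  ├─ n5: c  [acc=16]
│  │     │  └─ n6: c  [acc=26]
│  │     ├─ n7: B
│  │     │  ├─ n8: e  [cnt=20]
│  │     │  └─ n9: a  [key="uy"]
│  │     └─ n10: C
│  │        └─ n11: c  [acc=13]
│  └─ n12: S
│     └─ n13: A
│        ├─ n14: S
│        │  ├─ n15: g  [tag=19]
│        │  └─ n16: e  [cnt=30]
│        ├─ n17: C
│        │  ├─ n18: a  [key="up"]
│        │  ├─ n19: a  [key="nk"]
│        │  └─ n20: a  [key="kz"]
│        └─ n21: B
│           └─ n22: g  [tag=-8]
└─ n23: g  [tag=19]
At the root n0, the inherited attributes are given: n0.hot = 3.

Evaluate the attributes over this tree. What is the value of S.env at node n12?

16

1. n0.hot = 3  [given at root]
2. n1.depth = 14  [S.hot + 11]
3. n1.env = 29  [29]
4. n2.depth = 12  [B₀.depth - 2]
5. n2.env = 30  [B₀.env + 1]
6. n3.lim = false  [B.depth > 12]
7. n4.lim = false  [A₀.lim == true]
8. n5.acc = 16  [terminal]
9. n6.acc = 26  [terminal]
10. n4.off = true  [not A.lim]
11. n4.acc = 20  [c₁.acc + c₀.acc - 22]
12. n7.depth = 20  [A₁.acc]
13. n7.env = 4  [A₁.acc - 16]
14. n8.cnt = 20  [terminal]
15. n9.key = "uy"  [terminal]
16. n7.live = true  [B.depth > 19]
17. n7.mk = 8  [e.cnt * -2 + 48]
18. n10.wid = true  [B.live and A₁.off]
19. n11.acc = 13  [terminal]
20. n10.lim = "wq"  ["wq"]
21. n3.off = true  [A₀.lim == false]
22. n3.acc = 23  [B.mk * -2 + 39]
23. n2.live = false  [B.depth > 12]
24. n2.mk = -2  [A.acc * -1 + 21]
25. n12.hot = 2  [2]
26. n13.lim = true  [S.hot > 1]
27. n14.hot = 30  [30]
28. n15.tag = 19  [terminal]
29. n16.cnt = 30  [terminal]
30. n14.env = 11  [S.hot * 3 - 79]
31. n17.wid = true  [S.env > 10]
32. n18.key = "up"  [terminal]
33. n19.key = "nk"  [terminal]
34. n20.key = "kz"  [terminal]
35. n17.lim = "uup"  ["u" ++ a₀.key]
36. n21.depth = -9  [S.env * -1 + 2]
37. n21.env = -9  [-9]
38. n22.tag = -8  [terminal]
39. n21.live = false  [g.tag == B.env]
40. n21.mk = 8  [B.depth + 17]
41. n13.off = false  [S.env > 11]
42. n13.acc = 20  [B.mk + 12]
43. n12.env = 16  [A.acc * 3 - 44]
44. n1.live = false  [S.env == B₀.depth]
45. n1.mk = 6  [6]
46. n23.tag = 19  [terminal]
47. n0.env = 26  [B.mk * 3 + 8]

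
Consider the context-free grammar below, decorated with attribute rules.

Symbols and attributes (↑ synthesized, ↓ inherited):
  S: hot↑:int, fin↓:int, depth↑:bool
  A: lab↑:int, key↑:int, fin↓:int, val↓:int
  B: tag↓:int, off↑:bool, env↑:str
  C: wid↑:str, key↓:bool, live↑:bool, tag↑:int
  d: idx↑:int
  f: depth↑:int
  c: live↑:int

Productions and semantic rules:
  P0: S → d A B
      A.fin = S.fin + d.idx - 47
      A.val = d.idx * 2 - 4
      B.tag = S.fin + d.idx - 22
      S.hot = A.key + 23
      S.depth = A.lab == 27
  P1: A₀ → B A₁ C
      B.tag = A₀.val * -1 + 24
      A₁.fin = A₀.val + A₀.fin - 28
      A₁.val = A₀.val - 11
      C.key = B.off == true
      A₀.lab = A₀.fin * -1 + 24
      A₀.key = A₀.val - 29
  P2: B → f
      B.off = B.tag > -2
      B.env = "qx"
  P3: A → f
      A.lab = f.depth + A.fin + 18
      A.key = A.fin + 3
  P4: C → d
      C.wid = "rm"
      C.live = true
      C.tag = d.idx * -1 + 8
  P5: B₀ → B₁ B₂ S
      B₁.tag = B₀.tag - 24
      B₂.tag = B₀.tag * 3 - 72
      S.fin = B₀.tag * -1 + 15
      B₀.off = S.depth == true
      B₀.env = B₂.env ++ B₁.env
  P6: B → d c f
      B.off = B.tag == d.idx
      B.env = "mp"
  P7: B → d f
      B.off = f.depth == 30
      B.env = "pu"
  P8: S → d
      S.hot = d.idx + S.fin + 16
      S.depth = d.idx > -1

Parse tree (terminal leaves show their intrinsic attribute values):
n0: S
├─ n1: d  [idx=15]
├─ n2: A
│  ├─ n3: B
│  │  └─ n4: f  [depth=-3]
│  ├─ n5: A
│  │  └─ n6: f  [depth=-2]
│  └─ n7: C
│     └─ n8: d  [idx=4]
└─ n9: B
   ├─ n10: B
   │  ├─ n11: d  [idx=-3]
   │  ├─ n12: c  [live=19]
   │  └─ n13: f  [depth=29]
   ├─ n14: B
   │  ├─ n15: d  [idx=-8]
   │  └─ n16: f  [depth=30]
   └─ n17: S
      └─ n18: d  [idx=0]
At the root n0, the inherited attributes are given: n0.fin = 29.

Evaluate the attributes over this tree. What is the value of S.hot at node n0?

1. n0.fin = 29  [given at root]
2. n1.idx = 15  [terminal]
3. n2.fin = -3  [S.fin + d.idx - 47]
4. n2.val = 26  [d.idx * 2 - 4]
5. n3.tag = -2  [A₀.val * -1 + 24]
6. n4.depth = -3  [terminal]
7. n3.off = false  [B.tag > -2]
8. n3.env = "qx"  ["qx"]
9. n5.fin = -5  [A₀.val + A₀.fin - 28]
10. n5.val = 15  [A₀.val - 11]
11. n6.depth = -2  [terminal]
12. n5.lab = 11  [f.depth + A.fin + 18]
13. n5.key = -2  [A.fin + 3]
14. n7.key = false  [B.off == true]
15. n8.idx = 4  [terminal]
16. n7.wid = "rm"  ["rm"]
17. n7.live = true  [true]
18. n7.tag = 4  [d.idx * -1 + 8]
19. n2.lab = 27  [A₀.fin * -1 + 24]
20. n2.key = -3  [A₀.val - 29]
21. n9.tag = 22  [S.fin + d.idx - 22]
22. n10.tag = -2  [B₀.tag - 24]
23. n11.idx = -3  [terminal]
24. n12.live = 19  [terminal]
25. n13.depth = 29  [terminal]
26. n10.off = false  [B.tag == d.idx]
27. n10.env = "mp"  ["mp"]
28. n14.tag = -6  [B₀.tag * 3 - 72]
29. n15.idx = -8  [terminal]
30. n16.depth = 30  [terminal]
31. n14.off = true  [f.depth == 30]
32. n14.env = "pu"  ["pu"]
33. n17.fin = -7  [B₀.tag * -1 + 15]
34. n18.idx = 0  [terminal]
35. n17.hot = 9  [d.idx + S.fin + 16]
36. n17.depth = true  [d.idx > -1]
37. n9.off = true  [S.depth == true]
38. n9.env = "pump"  [B₂.env ++ B₁.env]
39. n0.hot = 20  [A.key + 23]
40. n0.depth = true  [A.lab == 27]

20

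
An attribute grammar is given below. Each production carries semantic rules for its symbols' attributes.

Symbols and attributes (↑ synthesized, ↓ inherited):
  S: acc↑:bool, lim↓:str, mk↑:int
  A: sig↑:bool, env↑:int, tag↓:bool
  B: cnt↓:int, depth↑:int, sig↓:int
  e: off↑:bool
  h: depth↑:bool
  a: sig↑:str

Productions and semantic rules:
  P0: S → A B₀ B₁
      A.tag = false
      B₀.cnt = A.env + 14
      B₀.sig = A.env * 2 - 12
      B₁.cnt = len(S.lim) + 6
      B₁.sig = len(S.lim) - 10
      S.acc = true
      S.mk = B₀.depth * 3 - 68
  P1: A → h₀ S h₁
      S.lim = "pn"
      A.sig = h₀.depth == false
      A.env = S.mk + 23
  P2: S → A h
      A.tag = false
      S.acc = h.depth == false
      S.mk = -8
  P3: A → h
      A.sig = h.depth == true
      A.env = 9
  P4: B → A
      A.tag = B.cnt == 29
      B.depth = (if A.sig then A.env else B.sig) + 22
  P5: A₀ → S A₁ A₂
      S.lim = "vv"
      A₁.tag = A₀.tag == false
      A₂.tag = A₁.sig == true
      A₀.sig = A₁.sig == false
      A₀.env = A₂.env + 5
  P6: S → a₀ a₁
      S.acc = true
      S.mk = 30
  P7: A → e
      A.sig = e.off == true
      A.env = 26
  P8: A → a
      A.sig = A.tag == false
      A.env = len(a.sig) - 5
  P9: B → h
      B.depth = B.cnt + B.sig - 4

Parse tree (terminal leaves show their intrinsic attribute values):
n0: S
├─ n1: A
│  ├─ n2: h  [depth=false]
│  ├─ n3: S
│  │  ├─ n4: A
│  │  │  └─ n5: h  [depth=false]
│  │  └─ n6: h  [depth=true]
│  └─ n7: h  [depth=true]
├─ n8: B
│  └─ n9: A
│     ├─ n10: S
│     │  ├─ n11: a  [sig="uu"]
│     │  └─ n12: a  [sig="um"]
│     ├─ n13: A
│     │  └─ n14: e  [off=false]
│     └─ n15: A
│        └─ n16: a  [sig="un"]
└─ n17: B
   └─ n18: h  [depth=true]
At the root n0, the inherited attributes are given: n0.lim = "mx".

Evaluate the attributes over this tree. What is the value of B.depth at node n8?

24

1. n0.lim = "mx"  [given at root]
2. n1.tag = false  [false]
3. n2.depth = false  [terminal]
4. n3.lim = "pn"  ["pn"]
5. n4.tag = false  [false]
6. n5.depth = false  [terminal]
7. n4.sig = false  [h.depth == true]
8. n4.env = 9  [9]
9. n6.depth = true  [terminal]
10. n3.acc = false  [h.depth == false]
11. n3.mk = -8  [-8]
12. n7.depth = true  [terminal]
13. n1.sig = true  [h₀.depth == false]
14. n1.env = 15  [S.mk + 23]
15. n8.cnt = 29  [A.env + 14]
16. n8.sig = 18  [A.env * 2 - 12]
17. n9.tag = true  [B.cnt == 29]
18. n10.lim = "vv"  ["vv"]
19. n11.sig = "uu"  [terminal]
20. n12.sig = "um"  [terminal]
21. n10.acc = true  [true]
22. n10.mk = 30  [30]
23. n13.tag = false  [A₀.tag == false]
24. n14.off = false  [terminal]
25. n13.sig = false  [e.off == true]
26. n13.env = 26  [26]
27. n15.tag = false  [A₁.sig == true]
28. n16.sig = "un"  [terminal]
29. n15.sig = true  [A.tag == false]
30. n15.env = -3  [len(a.sig) - 5]
31. n9.sig = true  [A₁.sig == false]
32. n9.env = 2  [A₂.env + 5]
33. n8.depth = 24  [(if A.sig then A.env else B.sig) + 22]
34. n17.cnt = 8  [len(S.lim) + 6]
35. n17.sig = -8  [len(S.lim) - 10]
36. n18.depth = true  [terminal]
37. n17.depth = -4  [B.cnt + B.sig - 4]
38. n0.acc = true  [true]
39. n0.mk = 4  [B₀.depth * 3 - 68]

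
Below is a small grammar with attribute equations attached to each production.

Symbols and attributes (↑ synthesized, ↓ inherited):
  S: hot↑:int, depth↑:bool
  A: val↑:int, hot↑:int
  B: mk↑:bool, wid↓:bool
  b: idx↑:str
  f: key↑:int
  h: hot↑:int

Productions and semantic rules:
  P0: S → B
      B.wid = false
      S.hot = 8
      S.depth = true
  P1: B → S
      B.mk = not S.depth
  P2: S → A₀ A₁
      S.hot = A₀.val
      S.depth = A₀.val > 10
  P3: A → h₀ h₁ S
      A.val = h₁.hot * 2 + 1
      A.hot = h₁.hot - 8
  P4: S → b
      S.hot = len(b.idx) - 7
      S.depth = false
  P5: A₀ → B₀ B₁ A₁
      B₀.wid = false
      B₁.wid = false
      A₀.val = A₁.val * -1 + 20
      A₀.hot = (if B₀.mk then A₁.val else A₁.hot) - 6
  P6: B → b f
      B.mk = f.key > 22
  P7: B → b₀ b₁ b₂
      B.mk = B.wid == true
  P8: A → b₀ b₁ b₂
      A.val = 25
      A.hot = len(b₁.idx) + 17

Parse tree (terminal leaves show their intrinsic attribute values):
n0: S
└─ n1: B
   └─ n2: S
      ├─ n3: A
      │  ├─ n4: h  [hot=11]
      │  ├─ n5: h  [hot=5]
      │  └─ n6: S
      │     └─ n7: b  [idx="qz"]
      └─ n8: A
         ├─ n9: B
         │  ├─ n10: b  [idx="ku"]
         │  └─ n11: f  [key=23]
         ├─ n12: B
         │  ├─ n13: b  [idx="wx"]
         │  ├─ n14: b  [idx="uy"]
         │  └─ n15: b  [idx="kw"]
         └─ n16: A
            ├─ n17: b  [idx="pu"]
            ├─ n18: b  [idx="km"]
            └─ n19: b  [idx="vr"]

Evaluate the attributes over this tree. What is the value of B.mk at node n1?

1. n1.wid = false  [false]
2. n4.hot = 11  [terminal]
3. n5.hot = 5  [terminal]
4. n7.idx = "qz"  [terminal]
5. n6.hot = -5  [len(b.idx) - 7]
6. n6.depth = false  [false]
7. n3.val = 11  [h₁.hot * 2 + 1]
8. n3.hot = -3  [h₁.hot - 8]
9. n9.wid = false  [false]
10. n10.idx = "ku"  [terminal]
11. n11.key = 23  [terminal]
12. n9.mk = true  [f.key > 22]
13. n12.wid = false  [false]
14. n13.idx = "wx"  [terminal]
15. n14.idx = "uy"  [terminal]
16. n15.idx = "kw"  [terminal]
17. n12.mk = false  [B.wid == true]
18. n17.idx = "pu"  [terminal]
19. n18.idx = "km"  [terminal]
20. n19.idx = "vr"  [terminal]
21. n16.val = 25  [25]
22. n16.hot = 19  [len(b₁.idx) + 17]
23. n8.val = -5  [A₁.val * -1 + 20]
24. n8.hot = 19  [(if B₀.mk then A₁.val else A₁.hot) - 6]
25. n2.hot = 11  [A₀.val]
26. n2.depth = true  [A₀.val > 10]
27. n1.mk = false  [not S.depth]
28. n0.hot = 8  [8]
29. n0.depth = true  [true]

false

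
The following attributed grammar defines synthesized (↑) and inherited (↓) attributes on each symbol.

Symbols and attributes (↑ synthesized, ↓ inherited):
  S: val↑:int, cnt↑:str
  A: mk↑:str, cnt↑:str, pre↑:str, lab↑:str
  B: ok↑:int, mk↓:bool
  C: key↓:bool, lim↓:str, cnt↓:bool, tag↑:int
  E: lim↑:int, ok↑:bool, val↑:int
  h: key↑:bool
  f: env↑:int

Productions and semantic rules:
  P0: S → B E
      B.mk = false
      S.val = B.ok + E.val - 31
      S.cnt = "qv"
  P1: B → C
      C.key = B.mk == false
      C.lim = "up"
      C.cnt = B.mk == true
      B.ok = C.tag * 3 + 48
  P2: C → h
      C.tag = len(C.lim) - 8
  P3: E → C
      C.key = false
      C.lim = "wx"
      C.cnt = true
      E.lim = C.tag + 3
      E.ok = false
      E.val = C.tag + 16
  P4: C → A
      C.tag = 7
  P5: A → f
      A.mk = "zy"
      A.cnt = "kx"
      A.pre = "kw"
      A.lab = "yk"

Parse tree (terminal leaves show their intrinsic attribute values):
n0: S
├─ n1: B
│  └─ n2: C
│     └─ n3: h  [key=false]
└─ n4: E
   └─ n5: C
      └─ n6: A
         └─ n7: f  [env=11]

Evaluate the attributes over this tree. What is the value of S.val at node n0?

22

1. n1.mk = false  [false]
2. n2.key = true  [B.mk == false]
3. n2.lim = "up"  ["up"]
4. n2.cnt = false  [B.mk == true]
5. n3.key = false  [terminal]
6. n2.tag = -6  [len(C.lim) - 8]
7. n1.ok = 30  [C.tag * 3 + 48]
8. n5.key = false  [false]
9. n5.lim = "wx"  ["wx"]
10. n5.cnt = true  [true]
11. n7.env = 11  [terminal]
12. n6.mk = "zy"  ["zy"]
13. n6.cnt = "kx"  ["kx"]
14. n6.pre = "kw"  ["kw"]
15. n6.lab = "yk"  ["yk"]
16. n5.tag = 7  [7]
17. n4.lim = 10  [C.tag + 3]
18. n4.ok = false  [false]
19. n4.val = 23  [C.tag + 16]
20. n0.val = 22  [B.ok + E.val - 31]
21. n0.cnt = "qv"  ["qv"]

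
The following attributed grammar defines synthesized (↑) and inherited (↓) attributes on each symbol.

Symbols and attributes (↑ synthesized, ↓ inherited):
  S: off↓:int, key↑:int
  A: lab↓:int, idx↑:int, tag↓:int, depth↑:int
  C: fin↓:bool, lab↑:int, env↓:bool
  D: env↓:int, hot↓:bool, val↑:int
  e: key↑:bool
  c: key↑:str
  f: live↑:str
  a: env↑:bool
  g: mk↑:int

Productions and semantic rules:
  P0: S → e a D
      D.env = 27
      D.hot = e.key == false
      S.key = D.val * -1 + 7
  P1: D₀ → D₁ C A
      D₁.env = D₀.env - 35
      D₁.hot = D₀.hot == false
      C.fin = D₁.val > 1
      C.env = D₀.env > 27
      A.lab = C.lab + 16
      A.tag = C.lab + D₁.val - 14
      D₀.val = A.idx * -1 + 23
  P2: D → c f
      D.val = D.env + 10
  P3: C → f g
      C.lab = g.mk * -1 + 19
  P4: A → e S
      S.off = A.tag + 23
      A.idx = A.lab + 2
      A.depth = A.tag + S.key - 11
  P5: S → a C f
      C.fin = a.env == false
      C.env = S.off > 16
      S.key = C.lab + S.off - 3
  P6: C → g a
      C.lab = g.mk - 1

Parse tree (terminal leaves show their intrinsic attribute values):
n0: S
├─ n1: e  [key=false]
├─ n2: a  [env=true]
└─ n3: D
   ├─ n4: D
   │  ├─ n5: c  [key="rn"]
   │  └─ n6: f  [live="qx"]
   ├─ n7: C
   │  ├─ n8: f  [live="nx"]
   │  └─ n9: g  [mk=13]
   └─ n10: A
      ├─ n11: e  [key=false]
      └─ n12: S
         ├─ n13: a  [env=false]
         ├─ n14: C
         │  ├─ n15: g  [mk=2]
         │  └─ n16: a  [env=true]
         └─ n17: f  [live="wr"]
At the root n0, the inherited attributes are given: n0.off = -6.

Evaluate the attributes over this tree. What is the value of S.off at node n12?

1. n0.off = -6  [given at root]
2. n1.key = false  [terminal]
3. n2.env = true  [terminal]
4. n3.env = 27  [27]
5. n3.hot = true  [e.key == false]
6. n4.env = -8  [D₀.env - 35]
7. n4.hot = false  [D₀.hot == false]
8. n5.key = "rn"  [terminal]
9. n6.live = "qx"  [terminal]
10. n4.val = 2  [D.env + 10]
11. n7.fin = true  [D₁.val > 1]
12. n7.env = false  [D₀.env > 27]
13. n8.live = "nx"  [terminal]
14. n9.mk = 13  [terminal]
15. n7.lab = 6  [g.mk * -1 + 19]
16. n10.lab = 22  [C.lab + 16]
17. n10.tag = -6  [C.lab + D₁.val - 14]
18. n11.key = false  [terminal]
19. n12.off = 17  [A.tag + 23]
20. n13.env = false  [terminal]
21. n14.fin = true  [a.env == false]
22. n14.env = true  [S.off > 16]
23. n15.mk = 2  [terminal]
24. n16.env = true  [terminal]
25. n14.lab = 1  [g.mk - 1]
26. n17.live = "wr"  [terminal]
27. n12.key = 15  [C.lab + S.off - 3]
28. n10.idx = 24  [A.lab + 2]
29. n10.depth = -2  [A.tag + S.key - 11]
30. n3.val = -1  [A.idx * -1 + 23]
31. n0.key = 8  [D.val * -1 + 7]

17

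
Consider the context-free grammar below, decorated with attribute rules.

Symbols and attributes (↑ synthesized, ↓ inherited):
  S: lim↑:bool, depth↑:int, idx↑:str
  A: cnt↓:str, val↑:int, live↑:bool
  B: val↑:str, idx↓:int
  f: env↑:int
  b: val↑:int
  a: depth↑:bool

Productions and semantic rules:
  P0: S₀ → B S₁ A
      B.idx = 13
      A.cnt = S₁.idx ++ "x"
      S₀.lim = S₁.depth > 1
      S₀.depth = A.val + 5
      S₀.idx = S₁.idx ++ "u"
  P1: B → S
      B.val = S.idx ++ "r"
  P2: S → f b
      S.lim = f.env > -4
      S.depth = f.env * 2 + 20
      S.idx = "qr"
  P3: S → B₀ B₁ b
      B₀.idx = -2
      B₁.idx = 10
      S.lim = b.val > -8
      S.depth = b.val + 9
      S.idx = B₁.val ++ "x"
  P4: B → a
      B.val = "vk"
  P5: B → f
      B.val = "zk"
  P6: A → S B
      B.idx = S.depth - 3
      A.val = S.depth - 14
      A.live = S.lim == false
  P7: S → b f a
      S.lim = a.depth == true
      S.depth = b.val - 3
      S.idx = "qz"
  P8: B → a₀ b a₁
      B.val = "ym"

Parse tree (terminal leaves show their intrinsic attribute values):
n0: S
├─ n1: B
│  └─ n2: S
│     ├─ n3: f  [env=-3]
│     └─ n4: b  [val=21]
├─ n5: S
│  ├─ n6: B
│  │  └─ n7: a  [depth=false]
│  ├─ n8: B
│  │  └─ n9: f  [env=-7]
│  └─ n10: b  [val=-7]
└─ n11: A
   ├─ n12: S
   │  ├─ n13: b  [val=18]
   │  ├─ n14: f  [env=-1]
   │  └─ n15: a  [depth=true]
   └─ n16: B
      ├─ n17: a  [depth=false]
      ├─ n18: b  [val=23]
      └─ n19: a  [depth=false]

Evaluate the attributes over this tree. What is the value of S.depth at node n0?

6

1. n1.idx = 13  [13]
2. n3.env = -3  [terminal]
3. n4.val = 21  [terminal]
4. n2.lim = true  [f.env > -4]
5. n2.depth = 14  [f.env * 2 + 20]
6. n2.idx = "qr"  ["qr"]
7. n1.val = "qrr"  [S.idx ++ "r"]
8. n6.idx = -2  [-2]
9. n7.depth = false  [terminal]
10. n6.val = "vk"  ["vk"]
11. n8.idx = 10  [10]
12. n9.env = -7  [terminal]
13. n8.val = "zk"  ["zk"]
14. n10.val = -7  [terminal]
15. n5.lim = true  [b.val > -8]
16. n5.depth = 2  [b.val + 9]
17. n5.idx = "zkx"  [B₁.val ++ "x"]
18. n11.cnt = "zkxx"  [S₁.idx ++ "x"]
19. n13.val = 18  [terminal]
20. n14.env = -1  [terminal]
21. n15.depth = true  [terminal]
22. n12.lim = true  [a.depth == true]
23. n12.depth = 15  [b.val - 3]
24. n12.idx = "qz"  ["qz"]
25. n16.idx = 12  [S.depth - 3]
26. n17.depth = false  [terminal]
27. n18.val = 23  [terminal]
28. n19.depth = false  [terminal]
29. n16.val = "ym"  ["ym"]
30. n11.val = 1  [S.depth - 14]
31. n11.live = false  [S.lim == false]
32. n0.lim = true  [S₁.depth > 1]
33. n0.depth = 6  [A.val + 5]
34. n0.idx = "zkxu"  [S₁.idx ++ "u"]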